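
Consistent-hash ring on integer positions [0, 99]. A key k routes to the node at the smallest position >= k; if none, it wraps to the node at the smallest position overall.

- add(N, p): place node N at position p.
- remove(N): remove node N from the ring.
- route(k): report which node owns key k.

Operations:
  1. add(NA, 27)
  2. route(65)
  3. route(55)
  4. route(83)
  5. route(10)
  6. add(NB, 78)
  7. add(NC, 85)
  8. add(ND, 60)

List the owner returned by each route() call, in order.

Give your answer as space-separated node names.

Answer: NA NA NA NA

Derivation:
Op 1: add NA@27 -> ring=[27:NA]
Op 2: route key 65: none >= 65, wrap to smallest pos 27 -> NA
Op 3: route key 55: none >= 55, wrap to smallest pos 27 -> NA
Op 4: route key 83: none >= 83, wrap to smallest pos 27 -> NA
Op 5: route key 10: smallest pos >= 10 is 27 -> NA
Op 6: add NB@78 -> ring=[27:NA,78:NB]
Op 7: add NC@85 -> ring=[27:NA,78:NB,85:NC]
Op 8: add ND@60 -> ring=[27:NA,60:ND,78:NB,85:NC]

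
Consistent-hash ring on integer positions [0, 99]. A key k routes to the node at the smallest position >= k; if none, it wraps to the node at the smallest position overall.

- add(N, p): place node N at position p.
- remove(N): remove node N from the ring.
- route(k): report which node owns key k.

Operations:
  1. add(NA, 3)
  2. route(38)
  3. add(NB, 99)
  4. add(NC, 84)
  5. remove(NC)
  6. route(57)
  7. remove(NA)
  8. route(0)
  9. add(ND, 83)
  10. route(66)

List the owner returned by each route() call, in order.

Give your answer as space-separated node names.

Answer: NA NB NB ND

Derivation:
Op 1: add NA@3 -> ring=[3:NA]
Op 2: route key 38: none >= 38, wrap to smallest pos 3 -> NA
Op 3: add NB@99 -> ring=[3:NA,99:NB]
Op 4: add NC@84 -> ring=[3:NA,84:NC,99:NB]
Op 5: remove NC -> ring=[3:NA,99:NB]
Op 6: route key 57: smallest pos >= 57 is 99 -> NB
Op 7: remove NA -> ring=[99:NB]
Op 8: route key 0: smallest pos >= 0 is 99 -> NB
Op 9: add ND@83 -> ring=[83:ND,99:NB]
Op 10: route key 66: smallest pos >= 66 is 83 -> ND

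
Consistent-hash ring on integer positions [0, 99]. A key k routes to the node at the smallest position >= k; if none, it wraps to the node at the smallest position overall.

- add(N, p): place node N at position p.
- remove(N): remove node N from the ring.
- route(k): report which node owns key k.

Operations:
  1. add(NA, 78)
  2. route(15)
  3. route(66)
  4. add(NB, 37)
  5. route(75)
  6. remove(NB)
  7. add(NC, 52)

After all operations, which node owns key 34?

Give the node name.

Op 1: add NA@78 -> ring=[78:NA]
Op 2: route key 15: smallest pos >= 15 is 78 -> NA
Op 3: route key 66: smallest pos >= 66 is 78 -> NA
Op 4: add NB@37 -> ring=[37:NB,78:NA]
Op 5: route key 75: smallest pos >= 75 is 78 -> NA
Op 6: remove NB -> ring=[78:NA]
Op 7: add NC@52 -> ring=[52:NC,78:NA]
Final route key 34: smallest pos >= 34 is 52 -> NC

Answer: NC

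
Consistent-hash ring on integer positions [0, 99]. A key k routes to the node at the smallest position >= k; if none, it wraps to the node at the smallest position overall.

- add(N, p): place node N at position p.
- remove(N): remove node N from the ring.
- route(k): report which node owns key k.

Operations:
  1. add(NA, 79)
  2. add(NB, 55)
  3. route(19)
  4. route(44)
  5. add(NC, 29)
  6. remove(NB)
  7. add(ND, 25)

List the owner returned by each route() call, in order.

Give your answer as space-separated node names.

Answer: NB NB

Derivation:
Op 1: add NA@79 -> ring=[79:NA]
Op 2: add NB@55 -> ring=[55:NB,79:NA]
Op 3: route key 19: smallest pos >= 19 is 55 -> NB
Op 4: route key 44: smallest pos >= 44 is 55 -> NB
Op 5: add NC@29 -> ring=[29:NC,55:NB,79:NA]
Op 6: remove NB -> ring=[29:NC,79:NA]
Op 7: add ND@25 -> ring=[25:ND,29:NC,79:NA]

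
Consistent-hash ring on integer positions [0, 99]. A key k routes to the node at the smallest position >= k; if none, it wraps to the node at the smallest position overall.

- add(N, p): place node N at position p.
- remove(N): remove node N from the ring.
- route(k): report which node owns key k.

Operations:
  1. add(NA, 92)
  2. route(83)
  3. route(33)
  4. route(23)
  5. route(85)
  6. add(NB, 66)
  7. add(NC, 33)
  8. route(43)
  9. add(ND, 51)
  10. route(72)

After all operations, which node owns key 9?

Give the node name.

Op 1: add NA@92 -> ring=[92:NA]
Op 2: route key 83: smallest pos >= 83 is 92 -> NA
Op 3: route key 33: smallest pos >= 33 is 92 -> NA
Op 4: route key 23: smallest pos >= 23 is 92 -> NA
Op 5: route key 85: smallest pos >= 85 is 92 -> NA
Op 6: add NB@66 -> ring=[66:NB,92:NA]
Op 7: add NC@33 -> ring=[33:NC,66:NB,92:NA]
Op 8: route key 43: smallest pos >= 43 is 66 -> NB
Op 9: add ND@51 -> ring=[33:NC,51:ND,66:NB,92:NA]
Op 10: route key 72: smallest pos >= 72 is 92 -> NA
Final route key 9: smallest pos >= 9 is 33 -> NC

Answer: NC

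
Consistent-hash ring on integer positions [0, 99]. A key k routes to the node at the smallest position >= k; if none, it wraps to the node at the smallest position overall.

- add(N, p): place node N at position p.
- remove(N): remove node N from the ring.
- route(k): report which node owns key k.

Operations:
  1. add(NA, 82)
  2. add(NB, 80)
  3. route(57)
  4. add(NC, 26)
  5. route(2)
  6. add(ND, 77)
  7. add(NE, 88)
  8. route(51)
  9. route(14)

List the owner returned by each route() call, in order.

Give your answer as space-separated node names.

Op 1: add NA@82 -> ring=[82:NA]
Op 2: add NB@80 -> ring=[80:NB,82:NA]
Op 3: route key 57: smallest pos >= 57 is 80 -> NB
Op 4: add NC@26 -> ring=[26:NC,80:NB,82:NA]
Op 5: route key 2: smallest pos >= 2 is 26 -> NC
Op 6: add ND@77 -> ring=[26:NC,77:ND,80:NB,82:NA]
Op 7: add NE@88 -> ring=[26:NC,77:ND,80:NB,82:NA,88:NE]
Op 8: route key 51: smallest pos >= 51 is 77 -> ND
Op 9: route key 14: smallest pos >= 14 is 26 -> NC

Answer: NB NC ND NC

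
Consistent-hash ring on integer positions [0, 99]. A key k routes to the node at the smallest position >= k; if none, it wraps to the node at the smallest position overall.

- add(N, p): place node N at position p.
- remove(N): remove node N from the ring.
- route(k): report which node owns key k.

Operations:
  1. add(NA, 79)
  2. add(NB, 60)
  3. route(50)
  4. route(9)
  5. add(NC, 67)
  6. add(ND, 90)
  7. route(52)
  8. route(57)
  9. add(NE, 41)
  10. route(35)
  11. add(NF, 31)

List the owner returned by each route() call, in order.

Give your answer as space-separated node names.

Answer: NB NB NB NB NE

Derivation:
Op 1: add NA@79 -> ring=[79:NA]
Op 2: add NB@60 -> ring=[60:NB,79:NA]
Op 3: route key 50: smallest pos >= 50 is 60 -> NB
Op 4: route key 9: smallest pos >= 9 is 60 -> NB
Op 5: add NC@67 -> ring=[60:NB,67:NC,79:NA]
Op 6: add ND@90 -> ring=[60:NB,67:NC,79:NA,90:ND]
Op 7: route key 52: smallest pos >= 52 is 60 -> NB
Op 8: route key 57: smallest pos >= 57 is 60 -> NB
Op 9: add NE@41 -> ring=[41:NE,60:NB,67:NC,79:NA,90:ND]
Op 10: route key 35: smallest pos >= 35 is 41 -> NE
Op 11: add NF@31 -> ring=[31:NF,41:NE,60:NB,67:NC,79:NA,90:ND]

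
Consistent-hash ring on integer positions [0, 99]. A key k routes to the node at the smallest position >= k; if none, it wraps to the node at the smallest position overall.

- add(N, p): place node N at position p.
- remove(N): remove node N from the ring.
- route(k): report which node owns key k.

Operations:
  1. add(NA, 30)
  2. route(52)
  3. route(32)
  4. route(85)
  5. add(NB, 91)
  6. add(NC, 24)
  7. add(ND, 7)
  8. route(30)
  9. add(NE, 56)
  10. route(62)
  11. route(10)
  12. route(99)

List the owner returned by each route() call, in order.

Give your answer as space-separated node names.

Answer: NA NA NA NA NB NC ND

Derivation:
Op 1: add NA@30 -> ring=[30:NA]
Op 2: route key 52: none >= 52, wrap to smallest pos 30 -> NA
Op 3: route key 32: none >= 32, wrap to smallest pos 30 -> NA
Op 4: route key 85: none >= 85, wrap to smallest pos 30 -> NA
Op 5: add NB@91 -> ring=[30:NA,91:NB]
Op 6: add NC@24 -> ring=[24:NC,30:NA,91:NB]
Op 7: add ND@7 -> ring=[7:ND,24:NC,30:NA,91:NB]
Op 8: route key 30: smallest pos >= 30 is 30 -> NA
Op 9: add NE@56 -> ring=[7:ND,24:NC,30:NA,56:NE,91:NB]
Op 10: route key 62: smallest pos >= 62 is 91 -> NB
Op 11: route key 10: smallest pos >= 10 is 24 -> NC
Op 12: route key 99: none >= 99, wrap to smallest pos 7 -> ND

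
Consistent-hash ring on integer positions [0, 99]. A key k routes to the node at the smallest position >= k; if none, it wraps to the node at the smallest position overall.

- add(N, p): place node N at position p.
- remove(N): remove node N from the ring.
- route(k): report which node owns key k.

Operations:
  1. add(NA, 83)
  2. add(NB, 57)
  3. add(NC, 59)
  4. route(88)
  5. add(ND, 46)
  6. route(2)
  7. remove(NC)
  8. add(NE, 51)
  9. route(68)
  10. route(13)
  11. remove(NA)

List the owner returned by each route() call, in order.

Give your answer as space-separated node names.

Answer: NB ND NA ND

Derivation:
Op 1: add NA@83 -> ring=[83:NA]
Op 2: add NB@57 -> ring=[57:NB,83:NA]
Op 3: add NC@59 -> ring=[57:NB,59:NC,83:NA]
Op 4: route key 88: none >= 88, wrap to smallest pos 57 -> NB
Op 5: add ND@46 -> ring=[46:ND,57:NB,59:NC,83:NA]
Op 6: route key 2: smallest pos >= 2 is 46 -> ND
Op 7: remove NC -> ring=[46:ND,57:NB,83:NA]
Op 8: add NE@51 -> ring=[46:ND,51:NE,57:NB,83:NA]
Op 9: route key 68: smallest pos >= 68 is 83 -> NA
Op 10: route key 13: smallest pos >= 13 is 46 -> ND
Op 11: remove NA -> ring=[46:ND,51:NE,57:NB]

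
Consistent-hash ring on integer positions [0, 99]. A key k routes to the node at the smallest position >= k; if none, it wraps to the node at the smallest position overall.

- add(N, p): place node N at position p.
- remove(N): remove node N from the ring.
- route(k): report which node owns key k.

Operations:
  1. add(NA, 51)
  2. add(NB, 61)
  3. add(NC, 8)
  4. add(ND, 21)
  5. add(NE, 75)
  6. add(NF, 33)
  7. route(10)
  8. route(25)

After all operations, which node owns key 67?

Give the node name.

Answer: NE

Derivation:
Op 1: add NA@51 -> ring=[51:NA]
Op 2: add NB@61 -> ring=[51:NA,61:NB]
Op 3: add NC@8 -> ring=[8:NC,51:NA,61:NB]
Op 4: add ND@21 -> ring=[8:NC,21:ND,51:NA,61:NB]
Op 5: add NE@75 -> ring=[8:NC,21:ND,51:NA,61:NB,75:NE]
Op 6: add NF@33 -> ring=[8:NC,21:ND,33:NF,51:NA,61:NB,75:NE]
Op 7: route key 10: smallest pos >= 10 is 21 -> ND
Op 8: route key 25: smallest pos >= 25 is 33 -> NF
Final route key 67: smallest pos >= 67 is 75 -> NE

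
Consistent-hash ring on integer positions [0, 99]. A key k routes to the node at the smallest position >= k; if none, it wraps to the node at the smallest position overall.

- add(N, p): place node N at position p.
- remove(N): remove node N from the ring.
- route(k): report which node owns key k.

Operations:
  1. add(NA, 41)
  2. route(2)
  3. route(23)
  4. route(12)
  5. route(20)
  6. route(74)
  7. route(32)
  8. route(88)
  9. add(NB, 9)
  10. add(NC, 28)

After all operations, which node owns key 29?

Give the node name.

Op 1: add NA@41 -> ring=[41:NA]
Op 2: route key 2: smallest pos >= 2 is 41 -> NA
Op 3: route key 23: smallest pos >= 23 is 41 -> NA
Op 4: route key 12: smallest pos >= 12 is 41 -> NA
Op 5: route key 20: smallest pos >= 20 is 41 -> NA
Op 6: route key 74: none >= 74, wrap to smallest pos 41 -> NA
Op 7: route key 32: smallest pos >= 32 is 41 -> NA
Op 8: route key 88: none >= 88, wrap to smallest pos 41 -> NA
Op 9: add NB@9 -> ring=[9:NB,41:NA]
Op 10: add NC@28 -> ring=[9:NB,28:NC,41:NA]
Final route key 29: smallest pos >= 29 is 41 -> NA

Answer: NA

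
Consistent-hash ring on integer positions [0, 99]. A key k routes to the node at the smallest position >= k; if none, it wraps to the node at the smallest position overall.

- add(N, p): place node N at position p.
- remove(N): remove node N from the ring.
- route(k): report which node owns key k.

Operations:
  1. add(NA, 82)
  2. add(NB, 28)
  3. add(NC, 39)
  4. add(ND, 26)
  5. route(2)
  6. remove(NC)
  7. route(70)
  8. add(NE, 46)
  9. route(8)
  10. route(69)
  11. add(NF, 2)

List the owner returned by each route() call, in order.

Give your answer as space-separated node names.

Op 1: add NA@82 -> ring=[82:NA]
Op 2: add NB@28 -> ring=[28:NB,82:NA]
Op 3: add NC@39 -> ring=[28:NB,39:NC,82:NA]
Op 4: add ND@26 -> ring=[26:ND,28:NB,39:NC,82:NA]
Op 5: route key 2: smallest pos >= 2 is 26 -> ND
Op 6: remove NC -> ring=[26:ND,28:NB,82:NA]
Op 7: route key 70: smallest pos >= 70 is 82 -> NA
Op 8: add NE@46 -> ring=[26:ND,28:NB,46:NE,82:NA]
Op 9: route key 8: smallest pos >= 8 is 26 -> ND
Op 10: route key 69: smallest pos >= 69 is 82 -> NA
Op 11: add NF@2 -> ring=[2:NF,26:ND,28:NB,46:NE,82:NA]

Answer: ND NA ND NA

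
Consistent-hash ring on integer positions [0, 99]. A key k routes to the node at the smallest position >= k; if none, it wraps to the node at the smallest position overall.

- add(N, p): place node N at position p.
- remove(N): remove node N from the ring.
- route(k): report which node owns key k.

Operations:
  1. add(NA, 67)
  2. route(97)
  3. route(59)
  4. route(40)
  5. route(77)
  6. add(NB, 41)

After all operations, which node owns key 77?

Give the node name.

Answer: NB

Derivation:
Op 1: add NA@67 -> ring=[67:NA]
Op 2: route key 97: none >= 97, wrap to smallest pos 67 -> NA
Op 3: route key 59: smallest pos >= 59 is 67 -> NA
Op 4: route key 40: smallest pos >= 40 is 67 -> NA
Op 5: route key 77: none >= 77, wrap to smallest pos 67 -> NA
Op 6: add NB@41 -> ring=[41:NB,67:NA]
Final route key 77: none >= 77, wrap to smallest pos 41 -> NB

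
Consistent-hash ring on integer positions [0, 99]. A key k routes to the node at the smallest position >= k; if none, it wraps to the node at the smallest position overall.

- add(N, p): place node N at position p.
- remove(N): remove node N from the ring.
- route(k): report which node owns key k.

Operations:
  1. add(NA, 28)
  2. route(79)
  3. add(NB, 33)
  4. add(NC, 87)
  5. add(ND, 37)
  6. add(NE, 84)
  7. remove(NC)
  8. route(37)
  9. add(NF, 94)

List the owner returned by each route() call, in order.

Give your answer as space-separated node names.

Op 1: add NA@28 -> ring=[28:NA]
Op 2: route key 79: none >= 79, wrap to smallest pos 28 -> NA
Op 3: add NB@33 -> ring=[28:NA,33:NB]
Op 4: add NC@87 -> ring=[28:NA,33:NB,87:NC]
Op 5: add ND@37 -> ring=[28:NA,33:NB,37:ND,87:NC]
Op 6: add NE@84 -> ring=[28:NA,33:NB,37:ND,84:NE,87:NC]
Op 7: remove NC -> ring=[28:NA,33:NB,37:ND,84:NE]
Op 8: route key 37: smallest pos >= 37 is 37 -> ND
Op 9: add NF@94 -> ring=[28:NA,33:NB,37:ND,84:NE,94:NF]

Answer: NA ND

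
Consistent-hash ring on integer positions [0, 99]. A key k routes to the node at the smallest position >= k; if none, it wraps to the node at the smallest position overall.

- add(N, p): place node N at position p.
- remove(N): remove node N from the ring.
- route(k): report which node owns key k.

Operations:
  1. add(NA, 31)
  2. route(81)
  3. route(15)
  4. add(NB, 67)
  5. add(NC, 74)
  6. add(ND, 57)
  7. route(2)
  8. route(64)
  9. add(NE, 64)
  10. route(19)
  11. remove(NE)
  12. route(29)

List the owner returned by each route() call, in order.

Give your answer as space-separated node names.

Op 1: add NA@31 -> ring=[31:NA]
Op 2: route key 81: none >= 81, wrap to smallest pos 31 -> NA
Op 3: route key 15: smallest pos >= 15 is 31 -> NA
Op 4: add NB@67 -> ring=[31:NA,67:NB]
Op 5: add NC@74 -> ring=[31:NA,67:NB,74:NC]
Op 6: add ND@57 -> ring=[31:NA,57:ND,67:NB,74:NC]
Op 7: route key 2: smallest pos >= 2 is 31 -> NA
Op 8: route key 64: smallest pos >= 64 is 67 -> NB
Op 9: add NE@64 -> ring=[31:NA,57:ND,64:NE,67:NB,74:NC]
Op 10: route key 19: smallest pos >= 19 is 31 -> NA
Op 11: remove NE -> ring=[31:NA,57:ND,67:NB,74:NC]
Op 12: route key 29: smallest pos >= 29 is 31 -> NA

Answer: NA NA NA NB NA NA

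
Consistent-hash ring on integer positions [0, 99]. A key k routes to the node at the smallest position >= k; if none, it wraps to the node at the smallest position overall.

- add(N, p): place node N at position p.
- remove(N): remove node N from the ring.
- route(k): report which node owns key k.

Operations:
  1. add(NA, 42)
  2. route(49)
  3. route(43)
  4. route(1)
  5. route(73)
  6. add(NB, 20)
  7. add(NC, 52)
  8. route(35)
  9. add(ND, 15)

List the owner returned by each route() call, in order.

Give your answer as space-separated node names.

Op 1: add NA@42 -> ring=[42:NA]
Op 2: route key 49: none >= 49, wrap to smallest pos 42 -> NA
Op 3: route key 43: none >= 43, wrap to smallest pos 42 -> NA
Op 4: route key 1: smallest pos >= 1 is 42 -> NA
Op 5: route key 73: none >= 73, wrap to smallest pos 42 -> NA
Op 6: add NB@20 -> ring=[20:NB,42:NA]
Op 7: add NC@52 -> ring=[20:NB,42:NA,52:NC]
Op 8: route key 35: smallest pos >= 35 is 42 -> NA
Op 9: add ND@15 -> ring=[15:ND,20:NB,42:NA,52:NC]

Answer: NA NA NA NA NA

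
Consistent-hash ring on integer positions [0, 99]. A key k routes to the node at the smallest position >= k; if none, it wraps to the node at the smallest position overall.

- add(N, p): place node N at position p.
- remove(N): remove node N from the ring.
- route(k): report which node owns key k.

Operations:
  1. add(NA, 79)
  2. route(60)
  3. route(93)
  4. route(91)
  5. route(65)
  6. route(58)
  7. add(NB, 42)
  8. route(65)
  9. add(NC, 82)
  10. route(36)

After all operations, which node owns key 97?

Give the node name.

Answer: NB

Derivation:
Op 1: add NA@79 -> ring=[79:NA]
Op 2: route key 60: smallest pos >= 60 is 79 -> NA
Op 3: route key 93: none >= 93, wrap to smallest pos 79 -> NA
Op 4: route key 91: none >= 91, wrap to smallest pos 79 -> NA
Op 5: route key 65: smallest pos >= 65 is 79 -> NA
Op 6: route key 58: smallest pos >= 58 is 79 -> NA
Op 7: add NB@42 -> ring=[42:NB,79:NA]
Op 8: route key 65: smallest pos >= 65 is 79 -> NA
Op 9: add NC@82 -> ring=[42:NB,79:NA,82:NC]
Op 10: route key 36: smallest pos >= 36 is 42 -> NB
Final route key 97: none >= 97, wrap to smallest pos 42 -> NB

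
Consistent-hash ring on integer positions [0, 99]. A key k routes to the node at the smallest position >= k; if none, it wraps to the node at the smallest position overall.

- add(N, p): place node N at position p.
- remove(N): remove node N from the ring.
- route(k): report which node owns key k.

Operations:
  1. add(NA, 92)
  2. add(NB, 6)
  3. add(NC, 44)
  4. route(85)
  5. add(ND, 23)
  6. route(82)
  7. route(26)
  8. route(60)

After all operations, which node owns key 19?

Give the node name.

Op 1: add NA@92 -> ring=[92:NA]
Op 2: add NB@6 -> ring=[6:NB,92:NA]
Op 3: add NC@44 -> ring=[6:NB,44:NC,92:NA]
Op 4: route key 85: smallest pos >= 85 is 92 -> NA
Op 5: add ND@23 -> ring=[6:NB,23:ND,44:NC,92:NA]
Op 6: route key 82: smallest pos >= 82 is 92 -> NA
Op 7: route key 26: smallest pos >= 26 is 44 -> NC
Op 8: route key 60: smallest pos >= 60 is 92 -> NA
Final route key 19: smallest pos >= 19 is 23 -> ND

Answer: ND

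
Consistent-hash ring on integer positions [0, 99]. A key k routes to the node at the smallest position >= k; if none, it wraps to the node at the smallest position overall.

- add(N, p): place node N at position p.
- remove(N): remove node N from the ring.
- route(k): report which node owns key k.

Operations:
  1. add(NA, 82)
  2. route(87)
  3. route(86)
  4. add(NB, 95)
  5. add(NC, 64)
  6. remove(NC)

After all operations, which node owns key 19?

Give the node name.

Answer: NA

Derivation:
Op 1: add NA@82 -> ring=[82:NA]
Op 2: route key 87: none >= 87, wrap to smallest pos 82 -> NA
Op 3: route key 86: none >= 86, wrap to smallest pos 82 -> NA
Op 4: add NB@95 -> ring=[82:NA,95:NB]
Op 5: add NC@64 -> ring=[64:NC,82:NA,95:NB]
Op 6: remove NC -> ring=[82:NA,95:NB]
Final route key 19: smallest pos >= 19 is 82 -> NA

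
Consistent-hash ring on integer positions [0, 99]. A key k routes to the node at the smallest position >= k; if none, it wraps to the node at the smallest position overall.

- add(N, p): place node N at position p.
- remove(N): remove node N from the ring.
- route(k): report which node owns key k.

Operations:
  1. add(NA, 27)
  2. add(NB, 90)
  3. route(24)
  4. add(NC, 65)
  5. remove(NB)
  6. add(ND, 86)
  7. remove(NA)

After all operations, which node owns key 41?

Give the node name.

Answer: NC

Derivation:
Op 1: add NA@27 -> ring=[27:NA]
Op 2: add NB@90 -> ring=[27:NA,90:NB]
Op 3: route key 24: smallest pos >= 24 is 27 -> NA
Op 4: add NC@65 -> ring=[27:NA,65:NC,90:NB]
Op 5: remove NB -> ring=[27:NA,65:NC]
Op 6: add ND@86 -> ring=[27:NA,65:NC,86:ND]
Op 7: remove NA -> ring=[65:NC,86:ND]
Final route key 41: smallest pos >= 41 is 65 -> NC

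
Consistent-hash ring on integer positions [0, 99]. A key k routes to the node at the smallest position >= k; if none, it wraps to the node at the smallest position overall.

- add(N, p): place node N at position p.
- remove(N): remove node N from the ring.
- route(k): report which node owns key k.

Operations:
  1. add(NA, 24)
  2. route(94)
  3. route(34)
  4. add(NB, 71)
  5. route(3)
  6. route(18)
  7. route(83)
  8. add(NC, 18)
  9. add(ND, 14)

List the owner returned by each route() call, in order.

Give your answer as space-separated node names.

Op 1: add NA@24 -> ring=[24:NA]
Op 2: route key 94: none >= 94, wrap to smallest pos 24 -> NA
Op 3: route key 34: none >= 34, wrap to smallest pos 24 -> NA
Op 4: add NB@71 -> ring=[24:NA,71:NB]
Op 5: route key 3: smallest pos >= 3 is 24 -> NA
Op 6: route key 18: smallest pos >= 18 is 24 -> NA
Op 7: route key 83: none >= 83, wrap to smallest pos 24 -> NA
Op 8: add NC@18 -> ring=[18:NC,24:NA,71:NB]
Op 9: add ND@14 -> ring=[14:ND,18:NC,24:NA,71:NB]

Answer: NA NA NA NA NA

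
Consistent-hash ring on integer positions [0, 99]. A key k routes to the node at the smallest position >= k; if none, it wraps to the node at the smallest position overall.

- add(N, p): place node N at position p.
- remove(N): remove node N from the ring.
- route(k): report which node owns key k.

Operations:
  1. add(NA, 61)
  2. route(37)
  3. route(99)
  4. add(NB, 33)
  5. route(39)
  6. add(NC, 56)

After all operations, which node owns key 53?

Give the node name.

Op 1: add NA@61 -> ring=[61:NA]
Op 2: route key 37: smallest pos >= 37 is 61 -> NA
Op 3: route key 99: none >= 99, wrap to smallest pos 61 -> NA
Op 4: add NB@33 -> ring=[33:NB,61:NA]
Op 5: route key 39: smallest pos >= 39 is 61 -> NA
Op 6: add NC@56 -> ring=[33:NB,56:NC,61:NA]
Final route key 53: smallest pos >= 53 is 56 -> NC

Answer: NC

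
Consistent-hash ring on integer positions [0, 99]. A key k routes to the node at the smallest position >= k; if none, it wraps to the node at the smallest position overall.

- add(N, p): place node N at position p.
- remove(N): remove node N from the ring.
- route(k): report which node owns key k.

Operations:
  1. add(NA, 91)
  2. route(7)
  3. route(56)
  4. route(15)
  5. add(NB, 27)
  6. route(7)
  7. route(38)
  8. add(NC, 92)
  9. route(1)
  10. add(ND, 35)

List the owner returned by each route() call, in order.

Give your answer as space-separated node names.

Answer: NA NA NA NB NA NB

Derivation:
Op 1: add NA@91 -> ring=[91:NA]
Op 2: route key 7: smallest pos >= 7 is 91 -> NA
Op 3: route key 56: smallest pos >= 56 is 91 -> NA
Op 4: route key 15: smallest pos >= 15 is 91 -> NA
Op 5: add NB@27 -> ring=[27:NB,91:NA]
Op 6: route key 7: smallest pos >= 7 is 27 -> NB
Op 7: route key 38: smallest pos >= 38 is 91 -> NA
Op 8: add NC@92 -> ring=[27:NB,91:NA,92:NC]
Op 9: route key 1: smallest pos >= 1 is 27 -> NB
Op 10: add ND@35 -> ring=[27:NB,35:ND,91:NA,92:NC]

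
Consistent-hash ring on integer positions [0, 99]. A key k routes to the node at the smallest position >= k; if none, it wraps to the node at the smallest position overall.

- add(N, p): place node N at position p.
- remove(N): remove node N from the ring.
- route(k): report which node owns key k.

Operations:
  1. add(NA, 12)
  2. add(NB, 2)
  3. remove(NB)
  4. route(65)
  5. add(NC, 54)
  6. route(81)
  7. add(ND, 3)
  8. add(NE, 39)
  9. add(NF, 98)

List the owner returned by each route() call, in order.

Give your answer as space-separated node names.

Answer: NA NA

Derivation:
Op 1: add NA@12 -> ring=[12:NA]
Op 2: add NB@2 -> ring=[2:NB,12:NA]
Op 3: remove NB -> ring=[12:NA]
Op 4: route key 65: none >= 65, wrap to smallest pos 12 -> NA
Op 5: add NC@54 -> ring=[12:NA,54:NC]
Op 6: route key 81: none >= 81, wrap to smallest pos 12 -> NA
Op 7: add ND@3 -> ring=[3:ND,12:NA,54:NC]
Op 8: add NE@39 -> ring=[3:ND,12:NA,39:NE,54:NC]
Op 9: add NF@98 -> ring=[3:ND,12:NA,39:NE,54:NC,98:NF]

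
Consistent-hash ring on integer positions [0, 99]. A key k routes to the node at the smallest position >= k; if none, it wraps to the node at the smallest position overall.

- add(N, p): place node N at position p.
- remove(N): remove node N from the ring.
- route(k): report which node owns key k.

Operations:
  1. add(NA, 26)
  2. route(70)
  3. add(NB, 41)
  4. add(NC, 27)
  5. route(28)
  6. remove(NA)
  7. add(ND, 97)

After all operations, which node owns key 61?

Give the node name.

Op 1: add NA@26 -> ring=[26:NA]
Op 2: route key 70: none >= 70, wrap to smallest pos 26 -> NA
Op 3: add NB@41 -> ring=[26:NA,41:NB]
Op 4: add NC@27 -> ring=[26:NA,27:NC,41:NB]
Op 5: route key 28: smallest pos >= 28 is 41 -> NB
Op 6: remove NA -> ring=[27:NC,41:NB]
Op 7: add ND@97 -> ring=[27:NC,41:NB,97:ND]
Final route key 61: smallest pos >= 61 is 97 -> ND

Answer: ND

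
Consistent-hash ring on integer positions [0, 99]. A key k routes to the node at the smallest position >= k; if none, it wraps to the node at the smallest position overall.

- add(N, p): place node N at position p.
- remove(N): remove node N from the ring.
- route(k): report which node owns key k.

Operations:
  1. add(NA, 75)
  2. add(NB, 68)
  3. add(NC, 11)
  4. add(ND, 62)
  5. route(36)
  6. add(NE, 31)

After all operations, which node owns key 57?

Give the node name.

Op 1: add NA@75 -> ring=[75:NA]
Op 2: add NB@68 -> ring=[68:NB,75:NA]
Op 3: add NC@11 -> ring=[11:NC,68:NB,75:NA]
Op 4: add ND@62 -> ring=[11:NC,62:ND,68:NB,75:NA]
Op 5: route key 36: smallest pos >= 36 is 62 -> ND
Op 6: add NE@31 -> ring=[11:NC,31:NE,62:ND,68:NB,75:NA]
Final route key 57: smallest pos >= 57 is 62 -> ND

Answer: ND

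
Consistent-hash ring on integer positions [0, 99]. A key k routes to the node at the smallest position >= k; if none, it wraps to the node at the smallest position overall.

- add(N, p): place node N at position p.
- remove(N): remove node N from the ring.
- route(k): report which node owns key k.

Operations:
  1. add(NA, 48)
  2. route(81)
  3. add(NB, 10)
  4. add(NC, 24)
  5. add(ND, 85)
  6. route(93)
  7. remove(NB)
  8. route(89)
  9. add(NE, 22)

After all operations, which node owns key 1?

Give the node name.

Answer: NE

Derivation:
Op 1: add NA@48 -> ring=[48:NA]
Op 2: route key 81: none >= 81, wrap to smallest pos 48 -> NA
Op 3: add NB@10 -> ring=[10:NB,48:NA]
Op 4: add NC@24 -> ring=[10:NB,24:NC,48:NA]
Op 5: add ND@85 -> ring=[10:NB,24:NC,48:NA,85:ND]
Op 6: route key 93: none >= 93, wrap to smallest pos 10 -> NB
Op 7: remove NB -> ring=[24:NC,48:NA,85:ND]
Op 8: route key 89: none >= 89, wrap to smallest pos 24 -> NC
Op 9: add NE@22 -> ring=[22:NE,24:NC,48:NA,85:ND]
Final route key 1: smallest pos >= 1 is 22 -> NE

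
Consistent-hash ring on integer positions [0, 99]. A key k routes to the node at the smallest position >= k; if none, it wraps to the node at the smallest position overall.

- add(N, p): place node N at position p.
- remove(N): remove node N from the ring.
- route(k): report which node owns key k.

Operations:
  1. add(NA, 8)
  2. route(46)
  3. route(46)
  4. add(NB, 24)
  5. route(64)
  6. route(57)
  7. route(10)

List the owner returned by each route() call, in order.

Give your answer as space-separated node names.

Op 1: add NA@8 -> ring=[8:NA]
Op 2: route key 46: none >= 46, wrap to smallest pos 8 -> NA
Op 3: route key 46: none >= 46, wrap to smallest pos 8 -> NA
Op 4: add NB@24 -> ring=[8:NA,24:NB]
Op 5: route key 64: none >= 64, wrap to smallest pos 8 -> NA
Op 6: route key 57: none >= 57, wrap to smallest pos 8 -> NA
Op 7: route key 10: smallest pos >= 10 is 24 -> NB

Answer: NA NA NA NA NB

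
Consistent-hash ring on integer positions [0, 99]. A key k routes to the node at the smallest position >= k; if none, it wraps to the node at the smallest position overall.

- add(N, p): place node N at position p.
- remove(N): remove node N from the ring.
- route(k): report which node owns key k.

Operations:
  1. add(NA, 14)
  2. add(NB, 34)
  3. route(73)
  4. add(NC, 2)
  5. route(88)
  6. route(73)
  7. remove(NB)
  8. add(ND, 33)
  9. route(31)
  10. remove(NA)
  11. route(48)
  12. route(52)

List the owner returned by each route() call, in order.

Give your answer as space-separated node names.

Answer: NA NC NC ND NC NC

Derivation:
Op 1: add NA@14 -> ring=[14:NA]
Op 2: add NB@34 -> ring=[14:NA,34:NB]
Op 3: route key 73: none >= 73, wrap to smallest pos 14 -> NA
Op 4: add NC@2 -> ring=[2:NC,14:NA,34:NB]
Op 5: route key 88: none >= 88, wrap to smallest pos 2 -> NC
Op 6: route key 73: none >= 73, wrap to smallest pos 2 -> NC
Op 7: remove NB -> ring=[2:NC,14:NA]
Op 8: add ND@33 -> ring=[2:NC,14:NA,33:ND]
Op 9: route key 31: smallest pos >= 31 is 33 -> ND
Op 10: remove NA -> ring=[2:NC,33:ND]
Op 11: route key 48: none >= 48, wrap to smallest pos 2 -> NC
Op 12: route key 52: none >= 52, wrap to smallest pos 2 -> NC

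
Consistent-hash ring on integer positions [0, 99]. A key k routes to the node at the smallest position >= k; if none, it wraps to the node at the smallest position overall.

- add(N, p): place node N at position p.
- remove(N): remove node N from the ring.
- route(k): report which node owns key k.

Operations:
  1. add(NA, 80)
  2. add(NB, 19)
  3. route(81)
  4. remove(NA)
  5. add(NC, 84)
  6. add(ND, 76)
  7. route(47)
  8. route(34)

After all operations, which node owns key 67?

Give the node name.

Op 1: add NA@80 -> ring=[80:NA]
Op 2: add NB@19 -> ring=[19:NB,80:NA]
Op 3: route key 81: none >= 81, wrap to smallest pos 19 -> NB
Op 4: remove NA -> ring=[19:NB]
Op 5: add NC@84 -> ring=[19:NB,84:NC]
Op 6: add ND@76 -> ring=[19:NB,76:ND,84:NC]
Op 7: route key 47: smallest pos >= 47 is 76 -> ND
Op 8: route key 34: smallest pos >= 34 is 76 -> ND
Final route key 67: smallest pos >= 67 is 76 -> ND

Answer: ND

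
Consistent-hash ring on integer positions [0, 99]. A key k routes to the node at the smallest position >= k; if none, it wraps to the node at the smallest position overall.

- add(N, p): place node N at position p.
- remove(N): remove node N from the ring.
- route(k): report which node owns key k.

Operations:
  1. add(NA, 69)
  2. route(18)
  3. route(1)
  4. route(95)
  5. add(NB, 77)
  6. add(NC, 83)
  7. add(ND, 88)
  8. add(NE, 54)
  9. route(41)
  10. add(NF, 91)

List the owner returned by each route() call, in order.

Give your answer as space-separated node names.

Op 1: add NA@69 -> ring=[69:NA]
Op 2: route key 18: smallest pos >= 18 is 69 -> NA
Op 3: route key 1: smallest pos >= 1 is 69 -> NA
Op 4: route key 95: none >= 95, wrap to smallest pos 69 -> NA
Op 5: add NB@77 -> ring=[69:NA,77:NB]
Op 6: add NC@83 -> ring=[69:NA,77:NB,83:NC]
Op 7: add ND@88 -> ring=[69:NA,77:NB,83:NC,88:ND]
Op 8: add NE@54 -> ring=[54:NE,69:NA,77:NB,83:NC,88:ND]
Op 9: route key 41: smallest pos >= 41 is 54 -> NE
Op 10: add NF@91 -> ring=[54:NE,69:NA,77:NB,83:NC,88:ND,91:NF]

Answer: NA NA NA NE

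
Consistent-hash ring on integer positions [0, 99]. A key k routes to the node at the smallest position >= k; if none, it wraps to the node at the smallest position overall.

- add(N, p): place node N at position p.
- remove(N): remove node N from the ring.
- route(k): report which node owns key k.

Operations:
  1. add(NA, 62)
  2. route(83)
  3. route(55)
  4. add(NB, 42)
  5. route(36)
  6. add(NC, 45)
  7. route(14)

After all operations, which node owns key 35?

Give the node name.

Op 1: add NA@62 -> ring=[62:NA]
Op 2: route key 83: none >= 83, wrap to smallest pos 62 -> NA
Op 3: route key 55: smallest pos >= 55 is 62 -> NA
Op 4: add NB@42 -> ring=[42:NB,62:NA]
Op 5: route key 36: smallest pos >= 36 is 42 -> NB
Op 6: add NC@45 -> ring=[42:NB,45:NC,62:NA]
Op 7: route key 14: smallest pos >= 14 is 42 -> NB
Final route key 35: smallest pos >= 35 is 42 -> NB

Answer: NB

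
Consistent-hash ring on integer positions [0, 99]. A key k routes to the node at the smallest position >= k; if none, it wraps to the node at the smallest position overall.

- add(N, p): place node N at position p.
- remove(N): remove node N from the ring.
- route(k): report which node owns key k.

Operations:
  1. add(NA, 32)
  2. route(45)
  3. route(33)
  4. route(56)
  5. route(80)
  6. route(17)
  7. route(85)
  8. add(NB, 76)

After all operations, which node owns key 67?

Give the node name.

Answer: NB

Derivation:
Op 1: add NA@32 -> ring=[32:NA]
Op 2: route key 45: none >= 45, wrap to smallest pos 32 -> NA
Op 3: route key 33: none >= 33, wrap to smallest pos 32 -> NA
Op 4: route key 56: none >= 56, wrap to smallest pos 32 -> NA
Op 5: route key 80: none >= 80, wrap to smallest pos 32 -> NA
Op 6: route key 17: smallest pos >= 17 is 32 -> NA
Op 7: route key 85: none >= 85, wrap to smallest pos 32 -> NA
Op 8: add NB@76 -> ring=[32:NA,76:NB]
Final route key 67: smallest pos >= 67 is 76 -> NB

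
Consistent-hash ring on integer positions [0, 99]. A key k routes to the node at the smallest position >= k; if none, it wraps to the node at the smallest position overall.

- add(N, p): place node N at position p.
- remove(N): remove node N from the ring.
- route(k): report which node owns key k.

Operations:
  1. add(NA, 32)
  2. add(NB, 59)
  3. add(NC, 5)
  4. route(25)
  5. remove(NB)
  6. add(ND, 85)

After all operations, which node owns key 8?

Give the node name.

Op 1: add NA@32 -> ring=[32:NA]
Op 2: add NB@59 -> ring=[32:NA,59:NB]
Op 3: add NC@5 -> ring=[5:NC,32:NA,59:NB]
Op 4: route key 25: smallest pos >= 25 is 32 -> NA
Op 5: remove NB -> ring=[5:NC,32:NA]
Op 6: add ND@85 -> ring=[5:NC,32:NA,85:ND]
Final route key 8: smallest pos >= 8 is 32 -> NA

Answer: NA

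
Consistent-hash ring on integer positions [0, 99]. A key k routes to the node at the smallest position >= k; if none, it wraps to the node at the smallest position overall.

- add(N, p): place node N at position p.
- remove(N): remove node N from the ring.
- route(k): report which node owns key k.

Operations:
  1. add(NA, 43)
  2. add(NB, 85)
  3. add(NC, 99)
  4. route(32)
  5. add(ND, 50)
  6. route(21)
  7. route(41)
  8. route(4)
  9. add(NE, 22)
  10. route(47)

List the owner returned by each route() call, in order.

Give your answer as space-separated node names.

Op 1: add NA@43 -> ring=[43:NA]
Op 2: add NB@85 -> ring=[43:NA,85:NB]
Op 3: add NC@99 -> ring=[43:NA,85:NB,99:NC]
Op 4: route key 32: smallest pos >= 32 is 43 -> NA
Op 5: add ND@50 -> ring=[43:NA,50:ND,85:NB,99:NC]
Op 6: route key 21: smallest pos >= 21 is 43 -> NA
Op 7: route key 41: smallest pos >= 41 is 43 -> NA
Op 8: route key 4: smallest pos >= 4 is 43 -> NA
Op 9: add NE@22 -> ring=[22:NE,43:NA,50:ND,85:NB,99:NC]
Op 10: route key 47: smallest pos >= 47 is 50 -> ND

Answer: NA NA NA NA ND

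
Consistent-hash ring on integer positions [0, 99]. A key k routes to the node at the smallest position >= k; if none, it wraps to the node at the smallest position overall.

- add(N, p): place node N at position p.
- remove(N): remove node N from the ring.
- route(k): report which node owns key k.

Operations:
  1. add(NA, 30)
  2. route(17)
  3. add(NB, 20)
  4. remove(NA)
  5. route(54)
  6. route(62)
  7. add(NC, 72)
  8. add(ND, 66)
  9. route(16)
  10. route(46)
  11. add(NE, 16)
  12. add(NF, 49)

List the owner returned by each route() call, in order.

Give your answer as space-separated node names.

Answer: NA NB NB NB ND

Derivation:
Op 1: add NA@30 -> ring=[30:NA]
Op 2: route key 17: smallest pos >= 17 is 30 -> NA
Op 3: add NB@20 -> ring=[20:NB,30:NA]
Op 4: remove NA -> ring=[20:NB]
Op 5: route key 54: none >= 54, wrap to smallest pos 20 -> NB
Op 6: route key 62: none >= 62, wrap to smallest pos 20 -> NB
Op 7: add NC@72 -> ring=[20:NB,72:NC]
Op 8: add ND@66 -> ring=[20:NB,66:ND,72:NC]
Op 9: route key 16: smallest pos >= 16 is 20 -> NB
Op 10: route key 46: smallest pos >= 46 is 66 -> ND
Op 11: add NE@16 -> ring=[16:NE,20:NB,66:ND,72:NC]
Op 12: add NF@49 -> ring=[16:NE,20:NB,49:NF,66:ND,72:NC]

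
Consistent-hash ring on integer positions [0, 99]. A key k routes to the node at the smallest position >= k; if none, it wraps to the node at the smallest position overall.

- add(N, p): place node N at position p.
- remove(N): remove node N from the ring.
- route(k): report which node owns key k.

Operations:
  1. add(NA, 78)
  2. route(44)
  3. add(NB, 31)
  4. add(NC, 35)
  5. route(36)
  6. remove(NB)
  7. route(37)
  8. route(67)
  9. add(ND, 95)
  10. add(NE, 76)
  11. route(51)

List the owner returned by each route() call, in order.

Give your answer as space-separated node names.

Answer: NA NA NA NA NE

Derivation:
Op 1: add NA@78 -> ring=[78:NA]
Op 2: route key 44: smallest pos >= 44 is 78 -> NA
Op 3: add NB@31 -> ring=[31:NB,78:NA]
Op 4: add NC@35 -> ring=[31:NB,35:NC,78:NA]
Op 5: route key 36: smallest pos >= 36 is 78 -> NA
Op 6: remove NB -> ring=[35:NC,78:NA]
Op 7: route key 37: smallest pos >= 37 is 78 -> NA
Op 8: route key 67: smallest pos >= 67 is 78 -> NA
Op 9: add ND@95 -> ring=[35:NC,78:NA,95:ND]
Op 10: add NE@76 -> ring=[35:NC,76:NE,78:NA,95:ND]
Op 11: route key 51: smallest pos >= 51 is 76 -> NE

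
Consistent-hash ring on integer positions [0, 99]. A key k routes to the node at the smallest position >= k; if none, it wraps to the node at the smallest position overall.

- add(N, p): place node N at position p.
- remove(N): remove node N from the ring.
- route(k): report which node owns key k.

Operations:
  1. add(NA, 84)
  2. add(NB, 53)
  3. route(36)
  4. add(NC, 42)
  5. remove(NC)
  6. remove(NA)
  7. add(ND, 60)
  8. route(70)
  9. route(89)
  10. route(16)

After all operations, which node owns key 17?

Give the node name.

Answer: NB

Derivation:
Op 1: add NA@84 -> ring=[84:NA]
Op 2: add NB@53 -> ring=[53:NB,84:NA]
Op 3: route key 36: smallest pos >= 36 is 53 -> NB
Op 4: add NC@42 -> ring=[42:NC,53:NB,84:NA]
Op 5: remove NC -> ring=[53:NB,84:NA]
Op 6: remove NA -> ring=[53:NB]
Op 7: add ND@60 -> ring=[53:NB,60:ND]
Op 8: route key 70: none >= 70, wrap to smallest pos 53 -> NB
Op 9: route key 89: none >= 89, wrap to smallest pos 53 -> NB
Op 10: route key 16: smallest pos >= 16 is 53 -> NB
Final route key 17: smallest pos >= 17 is 53 -> NB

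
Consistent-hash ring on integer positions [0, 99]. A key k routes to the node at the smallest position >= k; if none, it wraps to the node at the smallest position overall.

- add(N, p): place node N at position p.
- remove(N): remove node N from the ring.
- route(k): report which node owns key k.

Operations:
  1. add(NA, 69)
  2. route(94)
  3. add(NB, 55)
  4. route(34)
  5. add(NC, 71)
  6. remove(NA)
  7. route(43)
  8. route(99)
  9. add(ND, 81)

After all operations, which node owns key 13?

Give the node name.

Op 1: add NA@69 -> ring=[69:NA]
Op 2: route key 94: none >= 94, wrap to smallest pos 69 -> NA
Op 3: add NB@55 -> ring=[55:NB,69:NA]
Op 4: route key 34: smallest pos >= 34 is 55 -> NB
Op 5: add NC@71 -> ring=[55:NB,69:NA,71:NC]
Op 6: remove NA -> ring=[55:NB,71:NC]
Op 7: route key 43: smallest pos >= 43 is 55 -> NB
Op 8: route key 99: none >= 99, wrap to smallest pos 55 -> NB
Op 9: add ND@81 -> ring=[55:NB,71:NC,81:ND]
Final route key 13: smallest pos >= 13 is 55 -> NB

Answer: NB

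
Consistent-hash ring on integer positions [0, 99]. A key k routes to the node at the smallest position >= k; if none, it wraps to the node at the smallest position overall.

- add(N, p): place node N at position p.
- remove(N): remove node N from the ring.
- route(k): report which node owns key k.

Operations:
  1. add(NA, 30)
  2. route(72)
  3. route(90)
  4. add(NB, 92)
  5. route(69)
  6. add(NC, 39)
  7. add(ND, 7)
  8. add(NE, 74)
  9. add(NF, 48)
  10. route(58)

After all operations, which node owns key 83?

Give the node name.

Answer: NB

Derivation:
Op 1: add NA@30 -> ring=[30:NA]
Op 2: route key 72: none >= 72, wrap to smallest pos 30 -> NA
Op 3: route key 90: none >= 90, wrap to smallest pos 30 -> NA
Op 4: add NB@92 -> ring=[30:NA,92:NB]
Op 5: route key 69: smallest pos >= 69 is 92 -> NB
Op 6: add NC@39 -> ring=[30:NA,39:NC,92:NB]
Op 7: add ND@7 -> ring=[7:ND,30:NA,39:NC,92:NB]
Op 8: add NE@74 -> ring=[7:ND,30:NA,39:NC,74:NE,92:NB]
Op 9: add NF@48 -> ring=[7:ND,30:NA,39:NC,48:NF,74:NE,92:NB]
Op 10: route key 58: smallest pos >= 58 is 74 -> NE
Final route key 83: smallest pos >= 83 is 92 -> NB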